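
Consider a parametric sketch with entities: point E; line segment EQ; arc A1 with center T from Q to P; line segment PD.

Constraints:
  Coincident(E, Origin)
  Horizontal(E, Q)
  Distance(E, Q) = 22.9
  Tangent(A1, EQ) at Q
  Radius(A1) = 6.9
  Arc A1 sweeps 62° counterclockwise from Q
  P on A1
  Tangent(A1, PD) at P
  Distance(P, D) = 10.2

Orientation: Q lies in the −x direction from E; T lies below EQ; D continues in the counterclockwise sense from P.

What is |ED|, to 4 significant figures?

36.08

E is at the origin; EQ is horizontal with |EQ| = 22.9 and Q on the −x side, so Q = (-22.90, 0.000). Since A1 is tangent to EQ there, TQ ⟂ EQ, so T = Q + (0, -6.9) = (-22.90, -6.900). On A1, Q sits at bearing 90° from T; a 62° counterclockwise sweep puts P at bearing 152°, so P = T + 6.9·(cos 152°, sin 152°) = (-28.99, -3.661). The tangent condition forces TP to be normal to PD, so PD runs along (−sin 152°, cos 152°); with |PD| = 10.2, D = (-33.78, -12.67). Then |ED| = |D − E| = 36.08.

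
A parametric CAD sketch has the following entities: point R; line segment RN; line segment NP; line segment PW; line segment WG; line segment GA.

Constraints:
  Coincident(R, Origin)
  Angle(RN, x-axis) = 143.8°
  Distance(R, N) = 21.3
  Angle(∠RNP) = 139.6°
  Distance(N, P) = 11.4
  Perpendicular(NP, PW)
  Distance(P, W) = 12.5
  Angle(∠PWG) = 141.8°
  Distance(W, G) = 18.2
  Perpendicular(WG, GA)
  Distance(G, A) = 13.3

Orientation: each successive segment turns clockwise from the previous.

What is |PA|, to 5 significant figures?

28.571

R is at the origin; RN runs at 143.8° with length 21.3, so N = (-17.188, 12.580). ∠RNP = 139.6° gives NP at 103.40° from the x-axis; with |NP| = 11.4, P = (-19.830, 23.670). The perpendicularity gives PW at right angles to NP, so PW runs at 13.400°; with |PW| = 12.5, W = (-7.6705, 26.566). ∠PWG = 141.8° gives WG at -24.800° from the x-axis; with |WG| = 18.2, G = (8.8511, 18.932). WG is perpendicular to GA, so GA runs at -114.80°; with |GA| = 13.3, A = (3.2724, 6.8589). Then |PA| = |A − P| = 28.571.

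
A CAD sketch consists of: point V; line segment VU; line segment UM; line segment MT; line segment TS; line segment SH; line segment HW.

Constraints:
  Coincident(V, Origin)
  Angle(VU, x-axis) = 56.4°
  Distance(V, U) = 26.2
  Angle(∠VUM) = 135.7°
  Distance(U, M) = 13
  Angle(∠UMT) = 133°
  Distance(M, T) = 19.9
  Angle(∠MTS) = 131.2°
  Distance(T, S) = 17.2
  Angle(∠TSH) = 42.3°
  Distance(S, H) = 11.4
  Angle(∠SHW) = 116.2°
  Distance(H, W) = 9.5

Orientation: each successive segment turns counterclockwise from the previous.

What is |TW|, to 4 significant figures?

4.191

V is at the origin; VU runs at 56.4° with length 26.2, so U = (14.50, 21.82). ∠VUM = 135.7° gives UM at 100.7° from the x-axis; with |UM| = 13.0, M = (12.09, 34.60). ∠UMT = 133.0° gives MT at 147.7° from the x-axis; with |MT| = 19.9, T = (-4.736, 45.23). ∠MTS = 131.2° gives TS at -163.5° from the x-axis; with |TS| = 17.2, S = (-21.23, 40.35). ∠TSH = 42.3° gives SH at -25.80° from the x-axis; with |SH| = 11.4, H = (-10.96, 35.38). ∠SHW = 116.2° gives HW at 38.00° from the x-axis; with |HW| = 9.5, W = (-3.477, 41.23). Then |TW| = |W − T| = 4.191.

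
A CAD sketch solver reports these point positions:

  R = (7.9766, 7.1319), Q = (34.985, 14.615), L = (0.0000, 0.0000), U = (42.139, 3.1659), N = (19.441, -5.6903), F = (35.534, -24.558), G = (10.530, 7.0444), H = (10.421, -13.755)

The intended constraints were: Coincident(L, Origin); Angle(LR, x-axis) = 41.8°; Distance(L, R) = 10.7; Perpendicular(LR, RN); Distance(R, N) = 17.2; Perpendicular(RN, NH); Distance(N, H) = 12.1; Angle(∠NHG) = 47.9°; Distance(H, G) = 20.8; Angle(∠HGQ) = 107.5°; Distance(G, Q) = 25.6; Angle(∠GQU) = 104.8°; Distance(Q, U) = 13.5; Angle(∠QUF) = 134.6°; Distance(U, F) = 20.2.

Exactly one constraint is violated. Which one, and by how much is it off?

Distance(U, F) = 20.2 — off by 8.30.

L = (0.00, 0.00) ✓; LR at 41.80° ✓; |LR| = 10.70 ✓; ∠(LR, RN) = 90.00° ✓; |RN| = 17.20 ✓; ∠(RN, NH) = 90.00° ✓; |NH| = 12.10 ✓; ∠NHG = 47.90° ✓; |HG| = 20.80 ✓; ∠HGQ = 107.5° ✓; |GQ| = 25.60 ✓; ∠GQU = 104.8° ✓; |QU| = 13.50 ✓; ∠QUF = 134.6° ✓; |UF| = 28.50 ✗.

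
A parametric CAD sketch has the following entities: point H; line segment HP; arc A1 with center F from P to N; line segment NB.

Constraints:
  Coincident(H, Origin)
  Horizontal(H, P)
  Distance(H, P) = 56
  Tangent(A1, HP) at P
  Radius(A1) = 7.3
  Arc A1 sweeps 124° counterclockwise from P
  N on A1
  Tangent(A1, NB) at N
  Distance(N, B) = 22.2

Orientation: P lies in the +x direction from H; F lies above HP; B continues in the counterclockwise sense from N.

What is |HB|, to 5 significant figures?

57.889

On A1, P sits at bearing -90° from F; a 124° counterclockwise sweep puts N at bearing 34°, so N = F + 7.3·(cos 34°, sin 34°) = (62.052, 11.382). Tangency of A1 to NB means the radius FN is perpendicular to NB, so NB runs along (−sin 34°, cos 34°); with |NB| = 22.2, B = (49.638, 29.787). Then |HB| = |B − H| = 57.889.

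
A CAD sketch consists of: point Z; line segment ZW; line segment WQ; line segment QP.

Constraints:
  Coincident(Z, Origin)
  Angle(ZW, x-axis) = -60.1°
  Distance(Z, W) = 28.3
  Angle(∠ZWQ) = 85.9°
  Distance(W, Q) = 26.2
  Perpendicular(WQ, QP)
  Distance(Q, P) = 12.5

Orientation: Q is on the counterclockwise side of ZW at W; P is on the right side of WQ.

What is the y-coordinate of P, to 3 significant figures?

-20.2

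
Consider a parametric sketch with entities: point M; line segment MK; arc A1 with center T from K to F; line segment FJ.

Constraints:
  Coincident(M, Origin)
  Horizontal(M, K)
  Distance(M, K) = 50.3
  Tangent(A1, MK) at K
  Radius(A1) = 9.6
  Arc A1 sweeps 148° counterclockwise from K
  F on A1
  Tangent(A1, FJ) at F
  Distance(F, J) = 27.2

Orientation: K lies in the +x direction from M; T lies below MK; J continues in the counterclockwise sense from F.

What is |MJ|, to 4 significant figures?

75.47

M is at the origin; MK is horizontal with |MK| = 50.3 and K on the +x side, so K = (50.30, 0.000). A1 meets MK tangentially, so TK is at right angles to MK, so T = K + (0, -9.6) = (50.30, -9.600). On A1, K sits at bearing 90° from T; a 148° counterclockwise sweep puts F at bearing 238°, so F = T + 9.6·(cos 238°, sin 238°) = (45.21, -17.74). A1 meets FJ tangentially, so TF is at right angles to FJ, so FJ runs along (−sin 238°, cos 238°); with |FJ| = 27.2, J = (68.28, -32.16). Then |MJ| = |J − M| = 75.47.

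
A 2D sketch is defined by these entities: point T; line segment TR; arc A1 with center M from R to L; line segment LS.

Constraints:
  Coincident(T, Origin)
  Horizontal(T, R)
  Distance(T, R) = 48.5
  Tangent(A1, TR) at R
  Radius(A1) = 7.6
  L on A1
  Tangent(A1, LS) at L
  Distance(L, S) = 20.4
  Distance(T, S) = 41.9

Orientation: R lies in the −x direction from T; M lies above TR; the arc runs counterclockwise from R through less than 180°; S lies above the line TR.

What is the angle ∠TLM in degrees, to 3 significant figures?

166°

T is at the origin; TR is horizontal with |TR| = 48.5 and R on the −x side, so R = (-48.5, 0.00). The tangent condition forces MR to be normal to TR, so M = R + (0, 7.6) = (-48.5, 7.60). Since ML ⟂ LS (tangency), |MS| = √(7.6² + 20.4²) = 21.8 regardless of where L sits on A1. So S lies on both circle(T, 41.9) and circle(M, 21.8); the above-TR intersection is S = (-34.3, 24.1). L is the foot of the tangent from S: L = (-41.4, 4.96).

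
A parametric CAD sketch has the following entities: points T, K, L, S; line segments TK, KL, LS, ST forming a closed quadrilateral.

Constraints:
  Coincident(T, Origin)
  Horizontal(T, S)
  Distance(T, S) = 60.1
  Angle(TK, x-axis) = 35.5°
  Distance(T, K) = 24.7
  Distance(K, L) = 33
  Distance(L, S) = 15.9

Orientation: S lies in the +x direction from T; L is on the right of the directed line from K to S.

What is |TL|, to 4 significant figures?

46.10

Checks: |KL| = 33.00 ✓; |LS| = 15.90 ✓.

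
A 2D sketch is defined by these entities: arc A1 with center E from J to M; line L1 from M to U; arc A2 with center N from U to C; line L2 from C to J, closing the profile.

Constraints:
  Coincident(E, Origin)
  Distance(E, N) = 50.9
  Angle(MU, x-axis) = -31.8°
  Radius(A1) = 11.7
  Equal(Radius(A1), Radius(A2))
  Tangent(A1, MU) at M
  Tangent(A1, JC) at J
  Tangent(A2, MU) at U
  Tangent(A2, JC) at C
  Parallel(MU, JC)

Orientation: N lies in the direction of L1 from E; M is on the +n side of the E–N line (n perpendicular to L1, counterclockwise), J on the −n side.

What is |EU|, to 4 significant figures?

52.23

The slot axis is L1's direction at -31.8°, so u = (cos -31.8°, sin -31.8°) = (0.8499, -0.5270) and n = (−sin -31.8°, cos -31.8°) = (0.5270, 0.8499). E is at the origin and N lies 50.9 along u from E, so N = 50.9·u = (43.26, -26.82). Tangency of A1 to both parallel lines with radius 11.7 puts M and J at E ± 11.7·n: M = (6.165, 9.944), J = (-6.165, -9.944). Equal radii place U and C the same way about N: U = N + 11.7·n = (49.42, -16.88), C = N − 11.7·n = (37.09, -36.77). Then |EU| = |U − E| = 52.23.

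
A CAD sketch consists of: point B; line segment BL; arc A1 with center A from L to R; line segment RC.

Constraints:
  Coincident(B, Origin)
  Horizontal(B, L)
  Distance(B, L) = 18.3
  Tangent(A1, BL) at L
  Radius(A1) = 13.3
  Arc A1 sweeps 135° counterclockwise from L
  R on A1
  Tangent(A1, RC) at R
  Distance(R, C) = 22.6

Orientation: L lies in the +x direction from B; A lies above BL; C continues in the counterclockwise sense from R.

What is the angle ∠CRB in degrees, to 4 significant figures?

84.34°

On A1, L sits at bearing -90° from A; a 135° counterclockwise sweep puts R at bearing 45°, so R = A + 13.3·(cos 45°, sin 45°) = (27.70, 22.70). A1 meets RC tangentially, so AR is at right angles to RC, so RC runs along (−sin 45°, cos 45°); with |RC| = 22.6, C = (11.72, 38.69). Then cos ∠CRB = RC·RB / (|RC||RB|), giving 84.34°.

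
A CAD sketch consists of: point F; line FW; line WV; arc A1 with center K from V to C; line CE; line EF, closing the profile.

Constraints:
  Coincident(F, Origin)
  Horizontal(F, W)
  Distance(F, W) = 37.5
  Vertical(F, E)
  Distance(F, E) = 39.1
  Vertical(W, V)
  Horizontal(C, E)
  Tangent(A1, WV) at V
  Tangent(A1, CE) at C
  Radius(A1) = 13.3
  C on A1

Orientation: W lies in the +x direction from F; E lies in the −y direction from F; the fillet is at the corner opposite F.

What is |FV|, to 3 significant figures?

45.5

F is at the origin; FW is horizontal with |FW| = 37.5 and W on the +x side, so W = (37.5, 0.00). F and E share the same x with |FE| = 39.1 and E on the −y side, so E = (0.00, -39.1). The virtual corner opposite F is at (37.5, -39.1). The tangent condition forces KV to be normal to WV and tangency of A1 to CE means the radius KC is perpendicular to CE, with radius 13.3, so the center K sits 13.3 in from both sides at K = (24.2, -25.8). That places the tangent points at V = (37.5, -25.8) on WV and C = (24.2, -39.1) on CE. Then |FV| = |V − F| = 45.5.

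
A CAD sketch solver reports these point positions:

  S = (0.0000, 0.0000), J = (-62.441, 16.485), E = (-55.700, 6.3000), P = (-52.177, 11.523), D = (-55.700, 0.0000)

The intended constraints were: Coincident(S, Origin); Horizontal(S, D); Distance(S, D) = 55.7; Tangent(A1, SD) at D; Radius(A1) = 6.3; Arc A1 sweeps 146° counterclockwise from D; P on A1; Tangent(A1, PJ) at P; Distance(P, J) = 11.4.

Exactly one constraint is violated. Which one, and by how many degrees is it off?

Tangent(A1, PJ) at P — off by 8.20°.

S = (0.00, 0.00) ✓; S.y = 0.00, D.y = 0.00 ✓; |SD| = 55.70 ✓; ∠(ED, DS) = 90.00° ✓; |ED| = 6.300 ✓; bearing(E→P) − bearing(E→D) = 146.0° ✓; |EP| = 6.300 ✓; ∠(EP, PJ) = 81.80° ✗; |PJ| = 11.40 ✓.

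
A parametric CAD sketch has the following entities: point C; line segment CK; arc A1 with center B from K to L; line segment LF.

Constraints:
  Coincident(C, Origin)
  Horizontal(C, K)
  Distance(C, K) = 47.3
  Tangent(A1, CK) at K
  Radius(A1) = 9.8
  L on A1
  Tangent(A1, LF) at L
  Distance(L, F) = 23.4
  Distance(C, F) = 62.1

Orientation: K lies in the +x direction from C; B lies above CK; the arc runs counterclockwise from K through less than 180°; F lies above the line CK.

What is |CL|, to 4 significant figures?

58.10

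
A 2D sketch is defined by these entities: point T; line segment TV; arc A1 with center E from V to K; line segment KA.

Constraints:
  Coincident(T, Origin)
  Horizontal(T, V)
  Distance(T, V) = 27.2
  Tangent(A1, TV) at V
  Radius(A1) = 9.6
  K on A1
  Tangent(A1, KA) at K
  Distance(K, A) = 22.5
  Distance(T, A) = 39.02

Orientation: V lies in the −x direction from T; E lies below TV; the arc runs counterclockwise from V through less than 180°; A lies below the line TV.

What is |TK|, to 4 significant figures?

38.03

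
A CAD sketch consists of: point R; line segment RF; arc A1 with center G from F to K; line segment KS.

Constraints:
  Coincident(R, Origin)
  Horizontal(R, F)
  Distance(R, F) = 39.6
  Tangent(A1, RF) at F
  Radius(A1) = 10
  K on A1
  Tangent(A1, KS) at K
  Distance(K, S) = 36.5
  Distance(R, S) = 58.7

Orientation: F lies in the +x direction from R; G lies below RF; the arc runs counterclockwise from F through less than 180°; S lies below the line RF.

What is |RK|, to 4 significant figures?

31.77

Checks: |GK| = 10.00 ✓; ∠(GK, KS) = 90.00° ✓; |KS| = 36.50 ✓; |RS| = 58.70 ✓.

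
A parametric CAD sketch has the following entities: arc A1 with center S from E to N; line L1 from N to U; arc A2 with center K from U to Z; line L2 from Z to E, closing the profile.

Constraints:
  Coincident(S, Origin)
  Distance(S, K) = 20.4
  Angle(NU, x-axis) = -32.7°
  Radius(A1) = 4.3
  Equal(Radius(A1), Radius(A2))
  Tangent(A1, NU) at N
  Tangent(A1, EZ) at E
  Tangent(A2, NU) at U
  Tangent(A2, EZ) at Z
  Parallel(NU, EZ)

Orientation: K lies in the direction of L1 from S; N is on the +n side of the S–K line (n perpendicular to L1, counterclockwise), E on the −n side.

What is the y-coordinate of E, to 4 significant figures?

-3.618

The slot axis is L1's direction at -32.7°, so u = (cos -32.7°, sin -32.7°) = (0.8415, -0.5402) and n = (−sin -32.7°, cos -32.7°) = (0.5402, 0.8415). S is at the origin and K lies 20.4 along u from S, so K = 20.4·u = (17.17, -11.02). Tangency of A1 to both parallel lines with radius 4.3 puts N and E at S ± 4.3·n: N = (2.323, 3.618), E = (-2.323, -3.618). So E.y = -3.618.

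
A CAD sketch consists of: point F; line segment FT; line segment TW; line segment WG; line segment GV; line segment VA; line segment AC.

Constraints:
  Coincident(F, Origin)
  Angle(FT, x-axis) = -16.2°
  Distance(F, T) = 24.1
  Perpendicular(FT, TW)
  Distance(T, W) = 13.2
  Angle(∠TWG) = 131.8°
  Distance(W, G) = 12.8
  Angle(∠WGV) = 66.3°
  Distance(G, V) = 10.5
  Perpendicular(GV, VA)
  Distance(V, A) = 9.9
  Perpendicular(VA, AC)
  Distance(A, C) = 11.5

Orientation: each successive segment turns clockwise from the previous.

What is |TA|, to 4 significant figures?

9.316

F is at the origin; FT runs at -16.2° with length 24.1, so T = (23.14, -6.724). FT is perpendicular to TW, so TW runs at -106.2°; with |TW| = 13.2, W = (19.46, -19.40). ∠TWG = 131.8° gives WG at -154.4° from the x-axis; with |WG| = 12.8, G = (7.917, -24.93). ∠WGV = 66.3° gives GV at 91.90° from the x-axis; with |GV| = 10.5, V = (7.569, -14.44). The perpendicularity gives VA at right angles to GV, so VA runs at 1.900°; with |VA| = 9.9, A = (17.46, -14.11). Then |TA| = |A − T| = 9.316.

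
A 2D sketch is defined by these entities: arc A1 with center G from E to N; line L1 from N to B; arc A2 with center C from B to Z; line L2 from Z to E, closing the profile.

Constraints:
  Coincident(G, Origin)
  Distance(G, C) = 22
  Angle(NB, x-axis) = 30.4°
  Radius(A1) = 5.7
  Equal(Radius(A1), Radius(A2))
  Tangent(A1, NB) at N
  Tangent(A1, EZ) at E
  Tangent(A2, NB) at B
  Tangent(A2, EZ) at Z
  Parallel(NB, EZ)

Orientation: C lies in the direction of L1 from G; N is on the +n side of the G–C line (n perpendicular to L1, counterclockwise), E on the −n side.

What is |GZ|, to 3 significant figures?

22.7

The slot axis is L1's direction at 30.4°, so u = (cos 30.4°, sin 30.4°) = (0.863, 0.506) and n = (−sin 30.4°, cos 30.4°) = (-0.506, 0.863). G is at the origin and C lies 22.0 along u from G, so C = 22.0·u = (19.0, 11.1). Tangency of A1 to both parallel lines with radius 5.7 puts N and E at G ± 5.7·n: N = (-2.88, 4.92), E = (2.88, -4.92). Equal radii place B and Z the same way about C: B = C + 5.7·n = (16.1, 16.0), Z = C − 5.7·n = (21.9, 6.22). Then |GZ| = |Z − G| = 22.7.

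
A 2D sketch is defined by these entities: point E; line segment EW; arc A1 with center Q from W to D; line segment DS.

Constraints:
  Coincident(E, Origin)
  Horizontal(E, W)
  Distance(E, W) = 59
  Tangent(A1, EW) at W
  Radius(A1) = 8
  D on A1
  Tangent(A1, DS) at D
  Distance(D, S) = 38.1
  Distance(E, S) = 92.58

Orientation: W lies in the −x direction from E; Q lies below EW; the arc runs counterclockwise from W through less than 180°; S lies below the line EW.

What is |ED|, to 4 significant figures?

66.08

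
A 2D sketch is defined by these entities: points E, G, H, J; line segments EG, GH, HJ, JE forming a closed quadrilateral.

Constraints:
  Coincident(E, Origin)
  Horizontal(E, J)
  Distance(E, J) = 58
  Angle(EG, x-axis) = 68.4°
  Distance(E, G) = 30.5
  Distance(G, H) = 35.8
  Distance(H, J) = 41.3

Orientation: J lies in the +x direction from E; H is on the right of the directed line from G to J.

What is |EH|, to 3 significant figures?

18.6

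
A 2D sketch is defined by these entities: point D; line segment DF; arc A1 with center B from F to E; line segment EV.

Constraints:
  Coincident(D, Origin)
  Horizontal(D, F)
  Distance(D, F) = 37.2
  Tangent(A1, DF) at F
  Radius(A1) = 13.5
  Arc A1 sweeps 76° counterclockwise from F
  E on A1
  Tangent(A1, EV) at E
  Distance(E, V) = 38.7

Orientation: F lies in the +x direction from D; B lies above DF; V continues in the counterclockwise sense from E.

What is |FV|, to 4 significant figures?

52.80

D is at the origin; DF is horizontal with |DF| = 37.2 and F on the +x side, so F = (37.20, 0.000). A1 meets DF tangentially, so BF is at right angles to DF, so B = F + (0, 13.5) = (37.20, 13.50). On A1, F sits at bearing -90° from B; a 76° counterclockwise sweep puts E at bearing -14°, so E = B + 13.5·(cos -14°, sin -14°) = (50.30, 10.23). Since A1 is tangent to EV there, BE ⟂ EV, so EV runs along (−sin -14°, cos -14°); with |EV| = 38.7, V = (59.66, 47.78). Then |FV| = |V − F| = 52.80.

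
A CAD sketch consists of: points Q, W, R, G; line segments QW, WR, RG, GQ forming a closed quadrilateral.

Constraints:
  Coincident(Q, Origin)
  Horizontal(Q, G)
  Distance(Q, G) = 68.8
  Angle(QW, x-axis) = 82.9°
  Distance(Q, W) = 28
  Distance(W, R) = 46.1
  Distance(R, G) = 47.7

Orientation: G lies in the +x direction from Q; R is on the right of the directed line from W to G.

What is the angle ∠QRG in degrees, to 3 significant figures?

132°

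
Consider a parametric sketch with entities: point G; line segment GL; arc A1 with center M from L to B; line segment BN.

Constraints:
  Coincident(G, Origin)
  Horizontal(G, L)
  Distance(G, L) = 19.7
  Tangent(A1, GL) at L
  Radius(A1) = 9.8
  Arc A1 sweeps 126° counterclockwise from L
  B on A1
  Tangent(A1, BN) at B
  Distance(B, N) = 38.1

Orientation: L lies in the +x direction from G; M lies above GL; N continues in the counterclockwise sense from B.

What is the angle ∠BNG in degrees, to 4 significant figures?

42.44°

G is at the origin; G and L share the same y with |GL| = 19.7 and L on the +x side, so L = (19.70, 0.000). The tangent condition forces ML to be normal to GL, so M = L + (0, 9.8) = (19.70, 9.800). On A1, L sits at bearing -90° from M; a 126° counterclockwise sweep puts B at bearing 36°, so B = M + 9.8·(cos 36°, sin 36°) = (27.63, 15.56). Tangency of A1 to BN means the radius MB is perpendicular to BN, so BN runs along (−sin 36°, cos 36°); with |BN| = 38.1, N = (5.234, 46.38). Then cos ∠BNG = NB·NG / (|NB||NG|), giving 42.44°.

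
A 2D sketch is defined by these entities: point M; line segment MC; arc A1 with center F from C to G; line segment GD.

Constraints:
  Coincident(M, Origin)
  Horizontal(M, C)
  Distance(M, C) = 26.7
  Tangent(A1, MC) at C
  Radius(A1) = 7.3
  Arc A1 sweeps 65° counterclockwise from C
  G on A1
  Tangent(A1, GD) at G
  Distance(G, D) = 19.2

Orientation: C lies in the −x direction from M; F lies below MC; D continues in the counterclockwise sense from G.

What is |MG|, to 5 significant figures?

33.582

Since A1 is tangent to MC there, FC ⟂ MC, so F = C + (0, -7.3) = (-26.700, -7.3000). On A1, C sits at bearing 90° from F; a 65° counterclockwise sweep puts G at bearing 155°, so G = F + 7.3·(cos 155°, sin 155°) = (-33.316, -4.2149). Then |MG| = |G − M| = 33.582.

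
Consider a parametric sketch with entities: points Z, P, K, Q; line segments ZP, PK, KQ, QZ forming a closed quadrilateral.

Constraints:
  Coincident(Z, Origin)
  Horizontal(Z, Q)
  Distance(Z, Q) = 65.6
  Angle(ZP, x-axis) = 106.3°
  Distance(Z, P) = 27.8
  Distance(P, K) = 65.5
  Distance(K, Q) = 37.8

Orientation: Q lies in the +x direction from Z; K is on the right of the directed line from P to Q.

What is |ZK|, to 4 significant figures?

41.94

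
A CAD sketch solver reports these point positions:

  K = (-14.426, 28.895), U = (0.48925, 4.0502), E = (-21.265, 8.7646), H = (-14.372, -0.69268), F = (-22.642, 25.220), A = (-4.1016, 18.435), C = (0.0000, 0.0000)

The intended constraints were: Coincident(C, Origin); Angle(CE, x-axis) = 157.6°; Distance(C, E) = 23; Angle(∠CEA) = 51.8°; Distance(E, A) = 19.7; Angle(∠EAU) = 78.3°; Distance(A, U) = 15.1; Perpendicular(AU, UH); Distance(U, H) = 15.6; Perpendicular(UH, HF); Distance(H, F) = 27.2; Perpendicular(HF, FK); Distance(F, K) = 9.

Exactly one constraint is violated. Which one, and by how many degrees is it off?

Perpendicular(HF, FK) — off by 6.40°.

C = (0.00, 0.00) ✓; CE at 157.6° ✓; |CE| = 23.00 ✓; ∠CEA = 51.80° ✓; |EA| = 19.70 ✓; ∠EAU = 78.30° ✓; |AU| = 15.10 ✓; ∠(AU, UH) = 90.00° ✓; |UH| = 15.60 ✓; ∠(UH, HF) = 90.00° ✓; |HF| = 27.20 ✓; ∠(HF, FK) = 83.60° ✗; |FK| = 9.000 ✓.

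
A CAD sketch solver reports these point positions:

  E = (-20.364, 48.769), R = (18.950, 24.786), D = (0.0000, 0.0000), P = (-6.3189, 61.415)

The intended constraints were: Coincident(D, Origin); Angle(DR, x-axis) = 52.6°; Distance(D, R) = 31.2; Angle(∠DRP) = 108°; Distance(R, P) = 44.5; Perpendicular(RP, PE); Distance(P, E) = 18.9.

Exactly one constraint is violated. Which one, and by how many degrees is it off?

Perpendicular(RP, PE) — off by 7.40°.

D = (0.00, 0.00) ✓; DR at 52.60° ✓; |DR| = 31.20 ✓; ∠DRP = 108.0° ✓; |RP| = 44.50 ✓; ∠(RP, PE) = 97.40° ✗; |PE| = 18.90 ✓.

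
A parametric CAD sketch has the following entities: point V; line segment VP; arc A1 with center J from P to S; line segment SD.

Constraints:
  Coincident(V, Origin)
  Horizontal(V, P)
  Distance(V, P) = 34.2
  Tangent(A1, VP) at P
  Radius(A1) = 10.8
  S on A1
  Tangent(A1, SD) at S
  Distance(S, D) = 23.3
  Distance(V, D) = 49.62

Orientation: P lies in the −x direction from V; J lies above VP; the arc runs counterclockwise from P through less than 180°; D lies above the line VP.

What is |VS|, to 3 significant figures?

28.6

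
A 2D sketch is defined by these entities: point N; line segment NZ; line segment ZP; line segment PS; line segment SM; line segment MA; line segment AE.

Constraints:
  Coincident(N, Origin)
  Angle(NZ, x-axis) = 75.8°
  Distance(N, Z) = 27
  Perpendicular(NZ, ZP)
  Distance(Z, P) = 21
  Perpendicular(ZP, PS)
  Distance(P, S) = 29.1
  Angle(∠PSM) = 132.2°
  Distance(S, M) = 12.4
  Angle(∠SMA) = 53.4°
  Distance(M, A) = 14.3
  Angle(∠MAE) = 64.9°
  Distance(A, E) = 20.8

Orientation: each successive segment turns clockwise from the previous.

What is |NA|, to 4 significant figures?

11.09

N is at the origin; NZ runs at 75.8° with length 27.0, so Z = (6.623, 26.18). NZ is perpendicular to ZP, so ZP runs at -14.20°; with |ZP| = 21.0, P = (26.98, 21.02). The perpendicularity gives PS at right angles to ZP, so PS runs at -104.2°; with |PS| = 29.1, S = (19.84, -7.187). ∠PSM = 132.2° gives SM at -152.0° from the x-axis; with |SM| = 12.4, M = (8.895, -13.01). ∠SMA = 53.4° gives MA at 81.40° from the x-axis; with |MA| = 14.3, A = (11.03, 1.130). Then |NA| = |A − N| = 11.09.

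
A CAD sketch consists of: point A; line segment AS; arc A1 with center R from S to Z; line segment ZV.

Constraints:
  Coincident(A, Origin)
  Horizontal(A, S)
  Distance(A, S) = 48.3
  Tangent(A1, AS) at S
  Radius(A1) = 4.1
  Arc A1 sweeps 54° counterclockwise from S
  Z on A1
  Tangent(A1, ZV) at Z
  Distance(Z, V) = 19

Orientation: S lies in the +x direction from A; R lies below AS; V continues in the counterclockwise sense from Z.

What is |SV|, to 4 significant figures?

22.38

A is at the origin; A and S share the same y with |AS| = 48.3 and S on the +x side, so S = (48.30, 0.000). Tangency of A1 to AS means the radius RS is perpendicular to AS, so R = S + (0, -4.1) = (48.30, -4.100). On A1, S sits at bearing 90° from R; a 54° counterclockwise sweep puts Z at bearing 144°, so Z = R + 4.1·(cos 144°, sin 144°) = (44.98, -1.690). Since A1 is tangent to ZV there, RZ ⟂ ZV, so ZV runs along (−sin 144°, cos 144°); with |ZV| = 19.0, V = (33.82, -17.06). Then |SV| = |V − S| = 22.38.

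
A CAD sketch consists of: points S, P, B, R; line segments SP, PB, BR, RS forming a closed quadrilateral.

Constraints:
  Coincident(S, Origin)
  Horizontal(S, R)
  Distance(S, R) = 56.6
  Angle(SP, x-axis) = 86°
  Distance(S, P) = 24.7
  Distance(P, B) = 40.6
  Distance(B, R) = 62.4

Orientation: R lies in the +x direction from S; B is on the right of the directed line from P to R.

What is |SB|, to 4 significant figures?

16.04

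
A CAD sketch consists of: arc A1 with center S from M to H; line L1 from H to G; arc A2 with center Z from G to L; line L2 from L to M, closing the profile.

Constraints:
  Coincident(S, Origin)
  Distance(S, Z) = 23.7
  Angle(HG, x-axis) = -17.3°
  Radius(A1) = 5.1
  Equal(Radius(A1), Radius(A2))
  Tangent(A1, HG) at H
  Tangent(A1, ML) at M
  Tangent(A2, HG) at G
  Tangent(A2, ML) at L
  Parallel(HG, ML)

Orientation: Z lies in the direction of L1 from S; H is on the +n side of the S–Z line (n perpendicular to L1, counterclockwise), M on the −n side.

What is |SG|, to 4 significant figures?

24.24

Tangency of A1 to both parallel lines with radius 5.1 puts H and M at S ± 5.1·n: H = (1.517, 4.869), M = (-1.517, -4.869). Equal radii place G and L the same way about Z: G = Z + 5.1·n = (24.14, -2.179), L = Z − 5.1·n = (21.11, -11.92). Then |SG| = |G − S| = 24.24.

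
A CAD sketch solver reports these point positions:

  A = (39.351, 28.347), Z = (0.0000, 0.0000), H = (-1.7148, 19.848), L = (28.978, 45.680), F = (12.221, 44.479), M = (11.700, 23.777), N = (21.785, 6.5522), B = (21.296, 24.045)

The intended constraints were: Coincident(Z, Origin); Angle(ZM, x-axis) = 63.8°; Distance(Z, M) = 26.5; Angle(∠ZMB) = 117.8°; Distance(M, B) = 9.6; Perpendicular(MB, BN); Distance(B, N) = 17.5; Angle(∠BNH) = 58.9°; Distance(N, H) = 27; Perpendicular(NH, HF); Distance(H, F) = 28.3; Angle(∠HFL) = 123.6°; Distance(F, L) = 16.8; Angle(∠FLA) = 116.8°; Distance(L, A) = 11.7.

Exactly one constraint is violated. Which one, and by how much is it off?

Distance(L, A) = 11.7 — off by 8.50.

Z = (0.00, 0.00) ✓; ZM at 63.80° ✓; |ZM| = 26.50 ✓; ∠ZMB = 117.8° ✓; |MB| = 9.600 ✓; ∠(MB, BN) = 90.00° ✓; |BN| = 17.50 ✓; ∠BNH = 58.90° ✓; |NH| = 27.00 ✓; ∠(NH, HF) = 90.00° ✓; |HF| = 28.30 ✓; ∠HFL = 123.6° ✓; |FL| = 16.80 ✓; ∠FLA = 116.8° ✓; |LA| = 20.20 ✗.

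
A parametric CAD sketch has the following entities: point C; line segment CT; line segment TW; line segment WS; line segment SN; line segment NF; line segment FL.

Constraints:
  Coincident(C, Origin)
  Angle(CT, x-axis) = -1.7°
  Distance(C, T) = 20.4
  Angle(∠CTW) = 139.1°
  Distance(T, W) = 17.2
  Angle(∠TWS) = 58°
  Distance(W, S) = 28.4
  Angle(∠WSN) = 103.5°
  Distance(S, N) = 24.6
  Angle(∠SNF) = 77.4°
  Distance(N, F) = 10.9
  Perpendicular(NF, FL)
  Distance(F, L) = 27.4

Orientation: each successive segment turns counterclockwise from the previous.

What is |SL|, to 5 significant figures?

6.4908

C is at the origin; CT runs at -1.7° with length 20.4, so T = (20.391, -0.60519). ∠CTW = 139.1° gives TW at 39.200° from the x-axis; with |TW| = 17.2, W = (33.720, 10.266). ∠TWS = 58.0° gives WS at 161.20° from the x-axis; with |WS| = 28.4, S = (6.8352, 19.418). ∠WSN = 103.5° gives SN at -122.30° from the x-axis; with |SN| = 24.6, N = (-6.3098, -1.3754). ∠SNF = 77.4° gives NF at -19.700° from the x-axis; with |NF| = 10.9, F = (3.9522, -5.0497). The perpendicularity gives FL at right angles to NF, so FL runs at 70.300°; with |FL| = 27.4, L = (13.189, 20.747). Then |SL| = |L − S| = 6.4908.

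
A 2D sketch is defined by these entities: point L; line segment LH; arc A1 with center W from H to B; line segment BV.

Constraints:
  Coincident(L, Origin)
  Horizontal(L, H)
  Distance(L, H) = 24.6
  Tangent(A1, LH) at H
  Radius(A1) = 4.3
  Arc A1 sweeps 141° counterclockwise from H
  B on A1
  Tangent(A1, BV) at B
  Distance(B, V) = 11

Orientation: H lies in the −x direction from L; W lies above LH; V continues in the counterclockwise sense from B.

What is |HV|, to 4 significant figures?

15.69

L is at the origin; L and H share the same y with |LH| = 24.6 and H on the −x side, so H = (-24.60, 0.000). The tangent condition forces WH to be normal to LH, so W = H + (0, 4.3) = (-24.60, 4.300). On A1, H sits at bearing -90° from W; a 141° counterclockwise sweep puts B at bearing 51°, so B = W + 4.3·(cos 51°, sin 51°) = (-21.89, 7.642). Tangency of A1 to BV means the radius WB is perpendicular to BV, so BV runs along (−sin 51°, cos 51°); with |BV| = 11.0, V = (-30.44, 14.56). Then |HV| = |V − H| = 15.69.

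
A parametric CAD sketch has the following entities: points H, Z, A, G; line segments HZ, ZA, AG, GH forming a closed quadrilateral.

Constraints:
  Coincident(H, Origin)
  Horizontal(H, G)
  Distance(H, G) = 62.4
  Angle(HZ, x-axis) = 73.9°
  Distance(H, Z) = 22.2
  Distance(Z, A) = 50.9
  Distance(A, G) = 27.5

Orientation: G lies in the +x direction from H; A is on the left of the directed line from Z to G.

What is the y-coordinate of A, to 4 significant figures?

26.91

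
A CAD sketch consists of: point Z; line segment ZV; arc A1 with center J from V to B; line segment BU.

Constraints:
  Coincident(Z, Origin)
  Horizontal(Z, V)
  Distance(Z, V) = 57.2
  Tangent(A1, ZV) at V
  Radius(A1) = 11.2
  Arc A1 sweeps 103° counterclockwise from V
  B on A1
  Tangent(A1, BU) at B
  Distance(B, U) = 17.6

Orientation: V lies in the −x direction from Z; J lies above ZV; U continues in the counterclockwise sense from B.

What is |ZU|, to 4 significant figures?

58.97

Z is at the origin; Z and V share the same y with |ZV| = 57.2 and V on the −x side, so V = (-57.20, 0.000). A1 meets ZV tangentially, so JV is at right angles to ZV, so J = V + (0, 11.2) = (-57.20, 11.20). On A1, V sits at bearing -90° from J; a 103° counterclockwise sweep puts B at bearing 13°, so B = J + 11.2·(cos 13°, sin 13°) = (-46.29, 13.72). A1 meets BU tangentially, so JB is at right angles to BU, so BU runs along (−sin 13°, cos 13°); with |BU| = 17.6, U = (-50.25, 30.87). Then |ZU| = |U − Z| = 58.97.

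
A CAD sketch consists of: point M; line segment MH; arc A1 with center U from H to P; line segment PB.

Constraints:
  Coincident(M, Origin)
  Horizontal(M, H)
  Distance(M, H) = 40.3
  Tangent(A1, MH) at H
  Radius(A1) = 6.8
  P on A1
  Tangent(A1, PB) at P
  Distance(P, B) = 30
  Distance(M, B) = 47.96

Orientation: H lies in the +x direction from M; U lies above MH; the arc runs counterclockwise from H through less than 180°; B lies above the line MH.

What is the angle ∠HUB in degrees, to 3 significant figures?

163°

M is at the origin; M and H share the same y with |MH| = 40.3 and H on the +x side, so H = (40.3, 0.00). Tangency of A1 to MH means the radius UH is perpendicular to MH, so U = H + (0, 6.8) = (40.3, 6.80). Since UP ⟂ PB (tangency), |UB| = √(6.8² + 30.0²) = 30.8 regardless of where P sits on A1. So B lies on both circle(M, 47.96) and circle(U, 30.8); the above-MH intersection is B = (31.4, 36.2). P is the foot of the tangent from B: P = (46.2, 10.2).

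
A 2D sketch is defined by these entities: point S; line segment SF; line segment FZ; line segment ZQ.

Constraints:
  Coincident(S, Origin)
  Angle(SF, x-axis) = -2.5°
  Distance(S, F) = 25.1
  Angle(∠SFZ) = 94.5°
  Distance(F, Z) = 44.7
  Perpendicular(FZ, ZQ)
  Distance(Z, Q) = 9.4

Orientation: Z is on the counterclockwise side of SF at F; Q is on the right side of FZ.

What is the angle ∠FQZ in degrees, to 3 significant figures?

78.1°

S is at the origin; SF runs at -2.5° with length 25.1, so F = 25.1·(cos -2.5°, sin -2.5°) = (25.1, -1.09). ∠SFZ = 94.5°, so FZ runs at -2.5° + (180° − 94.5°) = 83.0° from the x-axis; with |FZ| = 44.7, Z = F + 44.7·(cos 83.0°, sin 83.0°) = (30.5, 43.3). FZ is perpendicular to ZQ; with |ZQ| = 9.4 on the right of FZ, Q = Z + 9.4·(0.993, -0.122) = (39.9, 42.1). Then cos ∠FQZ = QF·QZ / (|QF||QZ|), giving 78.1°.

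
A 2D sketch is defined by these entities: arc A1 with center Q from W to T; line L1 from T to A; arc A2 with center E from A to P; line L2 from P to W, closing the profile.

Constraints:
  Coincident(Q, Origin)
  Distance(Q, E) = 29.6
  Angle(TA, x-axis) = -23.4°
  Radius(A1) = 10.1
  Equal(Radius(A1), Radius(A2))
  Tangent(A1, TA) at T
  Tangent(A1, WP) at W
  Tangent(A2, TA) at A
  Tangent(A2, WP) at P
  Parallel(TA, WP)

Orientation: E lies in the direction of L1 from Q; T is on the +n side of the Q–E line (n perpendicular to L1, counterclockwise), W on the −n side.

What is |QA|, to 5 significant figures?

31.276

Tangency of A1 to both parallel lines with radius 10.1 puts T and W at Q ± 10.1·n: T = (4.0112, 9.2693), W = (-4.0112, -9.2693). Equal radii place A and P the same way about E: A = E + 10.1·n = (31.177, -2.4863), P = E − 10.1·n = (23.154, -21.025). Then |QA| = |A − Q| = 31.276.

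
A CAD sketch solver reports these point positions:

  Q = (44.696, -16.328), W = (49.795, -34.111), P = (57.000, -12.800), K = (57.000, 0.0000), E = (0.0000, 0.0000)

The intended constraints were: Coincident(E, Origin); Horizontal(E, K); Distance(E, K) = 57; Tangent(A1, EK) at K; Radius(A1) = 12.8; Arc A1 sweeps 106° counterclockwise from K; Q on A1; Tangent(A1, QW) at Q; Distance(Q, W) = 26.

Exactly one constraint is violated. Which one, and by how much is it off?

Distance(Q, W) = 26 — off by 7.50.

E = (0.00, 0.00) ✓; E.y = 0.00, K.y = 0.00 ✓; |EK| = 57.00 ✓; ∠(PK, KE) = 90.00° ✓; |PK| = 12.80 ✓; bearing(P→Q) − bearing(P→K) = 106.0° ✓; |PQ| = 12.80 ✓; ∠(PQ, QW) = 90.00° ✓; |QW| = 18.50 ✗.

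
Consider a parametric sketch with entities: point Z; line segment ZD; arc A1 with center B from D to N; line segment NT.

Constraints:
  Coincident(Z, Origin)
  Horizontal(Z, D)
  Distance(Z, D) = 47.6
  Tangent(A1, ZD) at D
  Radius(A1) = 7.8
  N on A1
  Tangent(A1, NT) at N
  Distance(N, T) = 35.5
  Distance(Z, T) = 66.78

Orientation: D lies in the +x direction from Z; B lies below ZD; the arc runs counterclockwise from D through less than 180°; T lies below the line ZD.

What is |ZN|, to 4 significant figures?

41.35

Checks: ∠(BD, DZ) = 90.00° ✓; |BN| = 7.800 ✓; ∠(BN, NT) = 90.00° ✓; |NT| = 35.50 ✓; |ZT| = 66.78 ✓.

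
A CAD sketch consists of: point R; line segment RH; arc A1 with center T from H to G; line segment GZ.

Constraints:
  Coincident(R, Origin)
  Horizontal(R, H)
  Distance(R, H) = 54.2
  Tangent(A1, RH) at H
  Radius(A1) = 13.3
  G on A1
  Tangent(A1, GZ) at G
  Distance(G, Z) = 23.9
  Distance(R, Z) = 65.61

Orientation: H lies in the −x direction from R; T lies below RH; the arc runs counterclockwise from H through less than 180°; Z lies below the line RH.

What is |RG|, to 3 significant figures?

68.4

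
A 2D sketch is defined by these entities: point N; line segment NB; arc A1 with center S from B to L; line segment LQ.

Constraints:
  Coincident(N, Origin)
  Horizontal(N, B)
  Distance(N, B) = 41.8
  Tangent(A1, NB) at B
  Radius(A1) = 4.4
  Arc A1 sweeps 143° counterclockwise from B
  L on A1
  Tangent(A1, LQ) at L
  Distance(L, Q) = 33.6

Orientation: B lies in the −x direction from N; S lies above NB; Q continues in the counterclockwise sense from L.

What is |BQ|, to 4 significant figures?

37.10

On A1, B sits at bearing -90° from S; a 143° counterclockwise sweep puts L at bearing 53°, so L = S + 4.4·(cos 53°, sin 53°) = (-39.15, 7.914). A1 meets LQ tangentially, so SL is at right angles to LQ, so LQ runs along (−sin 53°, cos 53°); with |LQ| = 33.6, Q = (-65.99, 28.13). Then |BQ| = |Q − B| = 37.10.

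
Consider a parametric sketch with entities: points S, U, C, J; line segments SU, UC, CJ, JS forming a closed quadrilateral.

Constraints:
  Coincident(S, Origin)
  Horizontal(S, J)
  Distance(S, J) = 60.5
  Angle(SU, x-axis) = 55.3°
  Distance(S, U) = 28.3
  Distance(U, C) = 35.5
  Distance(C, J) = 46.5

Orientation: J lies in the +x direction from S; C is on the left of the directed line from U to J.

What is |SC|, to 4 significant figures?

62.86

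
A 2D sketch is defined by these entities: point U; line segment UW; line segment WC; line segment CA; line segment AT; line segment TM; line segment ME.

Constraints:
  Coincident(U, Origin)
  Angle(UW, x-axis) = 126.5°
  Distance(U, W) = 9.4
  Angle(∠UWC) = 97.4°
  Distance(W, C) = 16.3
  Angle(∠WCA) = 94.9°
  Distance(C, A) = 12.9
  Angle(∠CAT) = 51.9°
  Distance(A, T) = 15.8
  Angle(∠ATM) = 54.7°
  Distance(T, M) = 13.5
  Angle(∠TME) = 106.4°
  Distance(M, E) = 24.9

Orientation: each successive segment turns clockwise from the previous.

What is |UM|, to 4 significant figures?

20.58

∠CAT = 51.9° gives AT at -169.3° from the x-axis; with |AT| = 15.8, T = (0.3345, 7.428). ∠ATM = 54.7° gives TM at 65.40° from the x-axis; with |TM| = 13.5, M = (5.954, 19.70). Then |UM| = |M − U| = 20.58.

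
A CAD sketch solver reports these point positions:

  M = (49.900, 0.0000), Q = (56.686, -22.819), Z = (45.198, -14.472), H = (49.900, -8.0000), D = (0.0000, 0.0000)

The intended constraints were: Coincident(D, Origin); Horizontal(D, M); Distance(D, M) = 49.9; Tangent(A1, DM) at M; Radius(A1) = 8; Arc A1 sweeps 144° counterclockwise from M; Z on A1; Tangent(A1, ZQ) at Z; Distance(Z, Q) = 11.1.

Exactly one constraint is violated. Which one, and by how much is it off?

Distance(Z, Q) = 11.1 — off by 3.10.

D = (0.00, 0.00) ✓; D.y = 0.00, M.y = 0.00 ✓; |DM| = 49.90 ✓; ∠(HM, MD) = 90.00° ✓; |HM| = 8.000 ✓; bearing(H→Z) − bearing(H→M) = 144.0° ✓; |HZ| = 8.000 ✓; ∠(HZ, ZQ) = 90.00° ✓; |ZQ| = 14.20 ✗.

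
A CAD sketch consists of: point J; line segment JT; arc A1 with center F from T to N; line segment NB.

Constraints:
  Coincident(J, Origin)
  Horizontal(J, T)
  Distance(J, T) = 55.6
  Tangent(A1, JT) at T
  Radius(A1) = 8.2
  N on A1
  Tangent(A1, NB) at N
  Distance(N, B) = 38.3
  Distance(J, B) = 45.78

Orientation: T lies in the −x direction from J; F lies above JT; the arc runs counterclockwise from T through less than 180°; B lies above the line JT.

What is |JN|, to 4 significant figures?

48.83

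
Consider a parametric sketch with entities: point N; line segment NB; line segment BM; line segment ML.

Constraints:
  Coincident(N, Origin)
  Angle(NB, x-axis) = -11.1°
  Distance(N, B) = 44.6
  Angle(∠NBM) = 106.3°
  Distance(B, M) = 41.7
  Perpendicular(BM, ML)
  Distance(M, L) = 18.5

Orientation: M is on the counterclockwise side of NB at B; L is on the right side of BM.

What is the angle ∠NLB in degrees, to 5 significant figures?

24.588°

∠NBM = 106.3°, so BM runs at -11.1° + (180° − 106.3°) = 62.600° from the x-axis; with |BM| = 41.7, M = B + 41.7·(cos 62.600°, sin 62.600°) = (62.956, 28.435). The perpendicularity gives ML at right angles to BM; with |ML| = 18.5 on the right of BM, L = M + 18.5·(0.88782, -0.46020) = (79.381, 19.922). Then cos ∠NLB = LN·LB / (|LN||LB|), giving 24.588°.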